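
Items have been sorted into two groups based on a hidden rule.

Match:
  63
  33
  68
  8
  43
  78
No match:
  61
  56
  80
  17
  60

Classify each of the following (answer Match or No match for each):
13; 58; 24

Match, Match, No match

A rule that fits every label: ≡ 3 (mod 5) — true of each 'Match' example, false of each 'No match' one.
13: 13 mod 5 = 3 — passes, so Match.
58: 58 mod 5 = 3 — passes, so Match.
24: 24 mod 5 = 4 — does not pass, so No match.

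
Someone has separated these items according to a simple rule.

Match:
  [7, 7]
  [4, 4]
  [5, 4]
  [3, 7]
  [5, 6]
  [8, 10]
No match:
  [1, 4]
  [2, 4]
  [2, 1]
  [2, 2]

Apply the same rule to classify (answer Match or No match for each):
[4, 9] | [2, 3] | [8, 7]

All 'Match' examples share one property — sum ≥ 8 — and every 'No match' example lacks it.
[4, 9] — 4+9 = 13, hence Match. [2, 3] — 2+3 = 5, hence No match. [8, 7] — 8+7 = 15, hence Match.

Match, No match, Match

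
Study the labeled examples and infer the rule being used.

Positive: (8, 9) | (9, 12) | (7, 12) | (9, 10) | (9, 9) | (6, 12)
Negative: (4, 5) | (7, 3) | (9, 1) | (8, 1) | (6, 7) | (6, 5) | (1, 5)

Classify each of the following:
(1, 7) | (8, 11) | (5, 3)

Negative, Positive, Negative

The distinguishing property — sum ≥ 17 — holds for all the 'Positive' cases and none of the 'Negative' cases.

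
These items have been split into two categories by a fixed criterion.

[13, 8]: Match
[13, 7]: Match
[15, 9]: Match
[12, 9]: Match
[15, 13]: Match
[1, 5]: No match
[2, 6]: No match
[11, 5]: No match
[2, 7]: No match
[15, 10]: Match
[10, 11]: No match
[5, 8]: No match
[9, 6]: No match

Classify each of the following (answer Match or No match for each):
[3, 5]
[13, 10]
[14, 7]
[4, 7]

One predicate separates the groups cleanly: first ≥ 12.
[3, 5]: No match (first 3). [13, 10]: Match (first 13). [14, 7]: Match (first 14). [4, 7]: No match (first 4).

No match, Match, Match, No match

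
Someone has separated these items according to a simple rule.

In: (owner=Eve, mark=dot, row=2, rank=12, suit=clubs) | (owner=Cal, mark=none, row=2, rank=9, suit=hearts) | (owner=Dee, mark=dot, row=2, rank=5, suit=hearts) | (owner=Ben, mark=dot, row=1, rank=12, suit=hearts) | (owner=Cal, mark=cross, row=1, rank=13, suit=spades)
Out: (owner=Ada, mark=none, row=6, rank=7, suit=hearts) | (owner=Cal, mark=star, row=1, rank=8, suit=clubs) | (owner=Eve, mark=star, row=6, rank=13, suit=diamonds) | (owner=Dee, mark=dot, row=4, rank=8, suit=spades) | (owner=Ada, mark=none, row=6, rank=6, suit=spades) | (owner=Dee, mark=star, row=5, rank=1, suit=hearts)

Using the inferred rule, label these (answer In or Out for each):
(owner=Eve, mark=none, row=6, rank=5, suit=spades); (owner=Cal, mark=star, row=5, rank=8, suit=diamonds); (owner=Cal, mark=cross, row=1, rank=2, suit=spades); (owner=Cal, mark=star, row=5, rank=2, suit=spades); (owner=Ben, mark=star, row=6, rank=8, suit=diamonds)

Out, Out, In, Out, Out

The common property of the 'In' items is: rank ≠ 8 AND row ≤ 2. No 'Out' item has it.
(owner=Eve, mark=none, row=6, rank=5, suit=spades): rank = 5, row = 6, does not satisfy this → Out.
(owner=Cal, mark=star, row=5, rank=8, suit=diamonds): rank = 8, row = 5, does not satisfy this → Out.
(owner=Cal, mark=cross, row=1, rank=2, suit=spades): rank = 2, row = 1, passes → In.
(owner=Cal, mark=star, row=5, rank=2, suit=spades): rank = 2, row = 5, does not satisfy this → Out.
(owner=Ben, mark=star, row=6, rank=8, suit=diamonds): rank = 8, row = 6, does not satisfy this → Out.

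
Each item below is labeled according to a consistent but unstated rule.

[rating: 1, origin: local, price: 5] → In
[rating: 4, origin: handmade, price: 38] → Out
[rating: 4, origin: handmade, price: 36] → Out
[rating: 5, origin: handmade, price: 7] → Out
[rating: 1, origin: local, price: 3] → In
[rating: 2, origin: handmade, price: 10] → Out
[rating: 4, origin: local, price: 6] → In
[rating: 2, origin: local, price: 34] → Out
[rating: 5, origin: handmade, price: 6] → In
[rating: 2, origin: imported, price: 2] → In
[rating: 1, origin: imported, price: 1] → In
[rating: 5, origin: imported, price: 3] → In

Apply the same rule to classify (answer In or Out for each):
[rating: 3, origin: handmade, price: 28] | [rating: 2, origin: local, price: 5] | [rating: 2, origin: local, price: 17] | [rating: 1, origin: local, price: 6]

The simplest hypothesis consistent with all the labels is: price ≤ 6.
[rating: 3, origin: handmade, price: 28]: price = 28, lacks this property → Out. [rating: 2, origin: local, price: 5]: price = 5, checks out → In. [rating: 2, origin: local, price: 17]: price = 17, lacks this property → Out. [rating: 1, origin: local, price: 6]: price = 6, checks out → In.

Out, In, Out, In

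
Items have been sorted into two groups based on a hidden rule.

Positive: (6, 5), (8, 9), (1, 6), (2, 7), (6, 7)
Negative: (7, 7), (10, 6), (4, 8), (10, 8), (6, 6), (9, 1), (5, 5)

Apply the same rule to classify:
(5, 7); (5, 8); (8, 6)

Negative, Positive, Negative

Comparing the two groups points to one rule — sum is odd.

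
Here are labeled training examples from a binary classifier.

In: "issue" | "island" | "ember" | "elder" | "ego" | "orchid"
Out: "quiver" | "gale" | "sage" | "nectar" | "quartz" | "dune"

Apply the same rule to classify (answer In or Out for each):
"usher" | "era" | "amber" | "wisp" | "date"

In, In, In, Out, Out

The classifier is using: starts with a vowel.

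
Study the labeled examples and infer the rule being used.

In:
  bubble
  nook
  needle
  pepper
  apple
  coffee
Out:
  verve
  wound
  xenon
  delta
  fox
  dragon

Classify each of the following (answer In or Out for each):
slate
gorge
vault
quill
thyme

'In' ⟺ has a double letter.

Out, Out, Out, In, Out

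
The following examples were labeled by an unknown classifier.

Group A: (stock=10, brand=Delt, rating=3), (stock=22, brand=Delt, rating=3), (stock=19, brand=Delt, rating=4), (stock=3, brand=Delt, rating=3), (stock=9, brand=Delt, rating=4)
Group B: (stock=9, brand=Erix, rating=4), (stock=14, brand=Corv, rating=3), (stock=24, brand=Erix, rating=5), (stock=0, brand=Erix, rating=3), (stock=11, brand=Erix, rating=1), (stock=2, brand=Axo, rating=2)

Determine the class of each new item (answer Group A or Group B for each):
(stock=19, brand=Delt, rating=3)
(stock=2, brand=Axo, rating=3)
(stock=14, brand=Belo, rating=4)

The rule appears to be: brand is Delt.

Group A, Group B, Group B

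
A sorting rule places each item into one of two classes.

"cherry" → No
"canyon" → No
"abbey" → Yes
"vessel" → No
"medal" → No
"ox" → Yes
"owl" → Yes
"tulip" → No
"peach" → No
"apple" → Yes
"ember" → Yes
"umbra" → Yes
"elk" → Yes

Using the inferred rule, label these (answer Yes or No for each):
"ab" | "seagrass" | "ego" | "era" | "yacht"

Yes, No, Yes, Yes, No

One predicate separates the groups cleanly: starts with a vowel.
"ab": Yes (starts with 'a').
"seagrass": No (starts with 's').
"ego": Yes (starts with 'e').
"era": Yes (starts with 'e').
"yacht": No (starts with 'y').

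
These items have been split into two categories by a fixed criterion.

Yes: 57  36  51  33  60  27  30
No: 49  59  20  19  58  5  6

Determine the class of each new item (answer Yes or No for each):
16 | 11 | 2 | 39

No, No, No, Yes

Every 'Yes' example satisfies: multiple of 3 AND at least 19. None of the 'No' examples do.
16: No (16 = 3·5 + 1, 16 < 19). 11: No (11 = 3·3 + 2, 11 < 19). 2: No (2 = 3·0 + 2, 2 < 19). 39: Yes (39 = 3·13, 39 ≥ 19).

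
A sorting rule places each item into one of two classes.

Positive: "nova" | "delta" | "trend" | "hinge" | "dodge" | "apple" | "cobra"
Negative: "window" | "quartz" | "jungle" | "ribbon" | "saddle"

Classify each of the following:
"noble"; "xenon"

Every 'Positive' example satisfies: length ≤ 5. None of the 'Negative' examples do.
"noble": length 5 — has this property, so Positive.
"xenon": length 5 — has this property, so Positive.

Positive, Positive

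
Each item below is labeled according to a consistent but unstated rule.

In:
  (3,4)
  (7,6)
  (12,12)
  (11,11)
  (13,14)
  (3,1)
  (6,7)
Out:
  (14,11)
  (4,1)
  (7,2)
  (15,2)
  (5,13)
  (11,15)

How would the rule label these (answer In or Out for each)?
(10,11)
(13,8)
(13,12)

In, Out, In

The pattern is that an item is 'In' exactly when: |first − second| ≤ 2.
In: (10,11), since |10−11| = 1. Out: (13,8), since |13−8| = 5. In: (13,12), since |13−12| = 1.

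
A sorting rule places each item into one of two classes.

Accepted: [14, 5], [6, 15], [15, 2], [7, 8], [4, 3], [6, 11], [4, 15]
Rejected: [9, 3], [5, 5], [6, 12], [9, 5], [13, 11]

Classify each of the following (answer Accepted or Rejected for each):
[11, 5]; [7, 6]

Rejected, Accepted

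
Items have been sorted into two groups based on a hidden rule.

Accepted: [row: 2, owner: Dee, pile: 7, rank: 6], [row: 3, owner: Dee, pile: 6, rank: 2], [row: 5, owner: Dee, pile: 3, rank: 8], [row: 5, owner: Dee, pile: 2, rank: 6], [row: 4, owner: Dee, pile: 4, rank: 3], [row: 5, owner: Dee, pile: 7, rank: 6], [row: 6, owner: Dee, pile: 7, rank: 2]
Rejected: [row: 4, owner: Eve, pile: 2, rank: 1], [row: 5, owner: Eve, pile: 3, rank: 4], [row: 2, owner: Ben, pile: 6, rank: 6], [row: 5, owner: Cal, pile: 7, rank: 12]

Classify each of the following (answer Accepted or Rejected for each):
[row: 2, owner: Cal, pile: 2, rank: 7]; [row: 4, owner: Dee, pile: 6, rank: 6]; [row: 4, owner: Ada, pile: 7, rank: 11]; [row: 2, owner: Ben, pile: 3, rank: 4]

Rejected, Accepted, Rejected, Rejected

Every 'Accepted' example satisfies: owner is Dee. None of the 'Rejected' examples do.
Rejected: [row: 2, owner: Cal, pile: 2, rank: 7], since owner is Cal.
Accepted: [row: 4, owner: Dee, pile: 6, rank: 6], since owner is Dee.
Rejected: [row: 4, owner: Ada, pile: 7, rank: 11], since owner is Ada.
Rejected: [row: 2, owner: Ben, pile: 3, rank: 4], since owner is Ben.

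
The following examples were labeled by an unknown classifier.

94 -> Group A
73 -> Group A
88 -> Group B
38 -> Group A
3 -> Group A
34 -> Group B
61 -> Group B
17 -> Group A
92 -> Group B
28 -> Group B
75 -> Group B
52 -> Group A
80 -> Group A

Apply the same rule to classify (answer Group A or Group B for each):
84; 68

Group B, Group B

The classifier is using: ≡ 3 (mod 7).
Group B: 84, since 84 mod 7 = 0. Group B: 68, since 68 mod 7 = 5.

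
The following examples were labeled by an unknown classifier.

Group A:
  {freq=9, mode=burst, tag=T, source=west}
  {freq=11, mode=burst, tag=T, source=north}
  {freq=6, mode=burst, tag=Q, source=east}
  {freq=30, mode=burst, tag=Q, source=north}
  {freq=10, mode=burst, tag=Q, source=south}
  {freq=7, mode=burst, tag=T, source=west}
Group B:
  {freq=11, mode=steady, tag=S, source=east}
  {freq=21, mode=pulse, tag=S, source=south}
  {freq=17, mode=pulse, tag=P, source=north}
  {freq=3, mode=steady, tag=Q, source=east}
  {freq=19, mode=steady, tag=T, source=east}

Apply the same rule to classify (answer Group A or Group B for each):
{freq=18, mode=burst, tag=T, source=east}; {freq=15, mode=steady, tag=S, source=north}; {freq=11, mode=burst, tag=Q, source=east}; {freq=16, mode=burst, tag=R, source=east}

The pattern is that an item is 'Group A' exactly when: mode is burst.
{freq=18, mode=burst, tag=T, source=east}: Group A (mode is burst). {freq=15, mode=steady, tag=S, source=north}: Group B (mode is steady). {freq=11, mode=burst, tag=Q, source=east}: Group A (mode is burst). {freq=16, mode=burst, tag=R, source=east}: Group A (mode is burst).

Group A, Group B, Group A, Group A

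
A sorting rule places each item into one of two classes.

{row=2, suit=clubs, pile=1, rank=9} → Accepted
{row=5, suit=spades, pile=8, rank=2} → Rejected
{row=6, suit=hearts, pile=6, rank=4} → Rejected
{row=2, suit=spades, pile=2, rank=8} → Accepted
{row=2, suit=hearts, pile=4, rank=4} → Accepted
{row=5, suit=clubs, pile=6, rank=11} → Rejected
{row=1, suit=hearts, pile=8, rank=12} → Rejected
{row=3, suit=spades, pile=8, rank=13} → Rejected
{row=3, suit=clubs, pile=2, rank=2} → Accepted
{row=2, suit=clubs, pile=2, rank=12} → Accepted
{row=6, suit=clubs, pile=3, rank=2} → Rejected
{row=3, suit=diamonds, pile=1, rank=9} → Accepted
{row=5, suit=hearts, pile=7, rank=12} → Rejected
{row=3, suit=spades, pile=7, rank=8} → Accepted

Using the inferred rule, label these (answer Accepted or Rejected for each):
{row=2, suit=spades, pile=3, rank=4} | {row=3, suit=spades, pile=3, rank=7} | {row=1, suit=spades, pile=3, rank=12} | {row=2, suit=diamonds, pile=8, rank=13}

The rule appears to be: pile ≤ 7 AND row ≤ 3.
{row=2, suit=spades, pile=3, rank=4}: Accepted (pile = 3, row = 2).
{row=3, suit=spades, pile=3, rank=7}: Accepted (pile = 3, row = 3).
{row=1, suit=spades, pile=3, rank=12}: Accepted (pile = 3, row = 1).
{row=2, suit=diamonds, pile=8, rank=13}: Rejected (pile = 8, row = 2).

Accepted, Accepted, Accepted, Rejected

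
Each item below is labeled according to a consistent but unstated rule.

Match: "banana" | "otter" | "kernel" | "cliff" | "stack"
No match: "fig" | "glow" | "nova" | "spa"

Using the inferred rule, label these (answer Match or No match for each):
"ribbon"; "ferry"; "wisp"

A rule that fits every label: length ≥ 5 — true of each 'Match' example, false of each 'No match' one.
Match: "ribbon", since length 6. Match: "ferry", since length 5. No match: "wisp", since length 4.

Match, Match, No match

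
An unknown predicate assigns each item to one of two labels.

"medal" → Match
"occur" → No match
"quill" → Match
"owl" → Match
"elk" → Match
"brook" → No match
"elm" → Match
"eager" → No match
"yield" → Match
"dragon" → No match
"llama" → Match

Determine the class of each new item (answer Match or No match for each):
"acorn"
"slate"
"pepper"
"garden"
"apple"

No match, Match, No match, No match, Match

The common property of the 'Match' items is: contains 'l'. No 'No match' item has it.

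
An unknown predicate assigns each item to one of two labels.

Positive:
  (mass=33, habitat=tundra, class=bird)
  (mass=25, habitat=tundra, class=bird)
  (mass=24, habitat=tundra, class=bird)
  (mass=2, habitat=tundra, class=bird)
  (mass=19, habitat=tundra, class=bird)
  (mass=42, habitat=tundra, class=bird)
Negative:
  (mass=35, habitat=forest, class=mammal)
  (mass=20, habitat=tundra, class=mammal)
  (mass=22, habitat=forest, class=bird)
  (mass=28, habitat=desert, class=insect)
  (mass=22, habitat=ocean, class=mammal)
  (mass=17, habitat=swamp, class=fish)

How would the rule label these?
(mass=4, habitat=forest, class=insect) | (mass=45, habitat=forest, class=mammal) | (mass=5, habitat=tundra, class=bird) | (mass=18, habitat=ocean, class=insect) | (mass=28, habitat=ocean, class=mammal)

The classifier is using: class is bird AND habitat is tundra.
Negative: (mass=4, habitat=forest, class=insect), since class is insect, habitat is forest.
Negative: (mass=45, habitat=forest, class=mammal), since class is mammal, habitat is forest.
Positive: (mass=5, habitat=tundra, class=bird), since class is bird, habitat is tundra.
Negative: (mass=18, habitat=ocean, class=insect), since class is insect, habitat is ocean.
Negative: (mass=28, habitat=ocean, class=mammal), since class is mammal, habitat is ocean.

Negative, Negative, Positive, Negative, Negative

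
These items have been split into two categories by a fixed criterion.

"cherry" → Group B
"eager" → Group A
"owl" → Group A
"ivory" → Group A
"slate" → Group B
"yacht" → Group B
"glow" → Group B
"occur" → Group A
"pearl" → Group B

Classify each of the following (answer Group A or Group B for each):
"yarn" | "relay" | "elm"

A rule that fits every label: starts with a vowel — true of each 'Group A' example, false of each 'Group B' one.
"yarn" — starts with 'y', hence Group B. "relay" — starts with 'r', hence Group B. "elm" — starts with 'e', hence Group A.

Group B, Group B, Group A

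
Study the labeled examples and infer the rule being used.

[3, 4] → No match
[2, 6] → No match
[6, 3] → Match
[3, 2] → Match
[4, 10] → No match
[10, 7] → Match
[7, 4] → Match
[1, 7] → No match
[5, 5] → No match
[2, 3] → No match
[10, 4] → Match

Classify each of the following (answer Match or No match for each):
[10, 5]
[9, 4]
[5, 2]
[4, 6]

One predicate separates the groups cleanly: first > second.

Match, Match, Match, No match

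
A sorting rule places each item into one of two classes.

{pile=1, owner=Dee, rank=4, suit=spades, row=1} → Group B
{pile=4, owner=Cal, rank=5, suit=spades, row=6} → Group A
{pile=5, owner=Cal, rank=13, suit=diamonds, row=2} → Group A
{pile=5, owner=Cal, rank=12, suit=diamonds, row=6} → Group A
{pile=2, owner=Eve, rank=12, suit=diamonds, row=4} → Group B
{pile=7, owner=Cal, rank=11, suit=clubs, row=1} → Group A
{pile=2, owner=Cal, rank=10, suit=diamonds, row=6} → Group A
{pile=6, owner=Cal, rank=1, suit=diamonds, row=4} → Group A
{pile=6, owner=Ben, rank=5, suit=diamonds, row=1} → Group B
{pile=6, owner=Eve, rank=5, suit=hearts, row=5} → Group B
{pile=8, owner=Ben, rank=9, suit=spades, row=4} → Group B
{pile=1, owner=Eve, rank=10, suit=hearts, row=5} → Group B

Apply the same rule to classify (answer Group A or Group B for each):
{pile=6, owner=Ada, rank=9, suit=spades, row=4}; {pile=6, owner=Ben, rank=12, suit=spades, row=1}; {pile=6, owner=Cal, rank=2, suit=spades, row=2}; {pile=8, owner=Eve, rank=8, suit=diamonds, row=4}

Group B, Group B, Group A, Group B

The rule appears to be: owner is Cal.
{pile=6, owner=Ada, rank=9, suit=spades, row=4} — owner is Ada, hence Group B. {pile=6, owner=Ben, rank=12, suit=spades, row=1} — owner is Ben, hence Group B. {pile=6, owner=Cal, rank=2, suit=spades, row=2} — owner is Cal, hence Group A. {pile=8, owner=Eve, rank=8, suit=diamonds, row=4} — owner is Eve, hence Group B.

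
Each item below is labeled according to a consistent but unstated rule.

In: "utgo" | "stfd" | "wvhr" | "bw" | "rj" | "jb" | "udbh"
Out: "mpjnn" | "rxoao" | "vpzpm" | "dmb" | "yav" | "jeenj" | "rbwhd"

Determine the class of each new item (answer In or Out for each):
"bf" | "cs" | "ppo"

The simplest hypothesis consistent with all the labels is: even length.
"bf": length 2, fits → In.
"cs": length 2, fits → In.
"ppo": length 3, does not fit → Out.

In, In, Out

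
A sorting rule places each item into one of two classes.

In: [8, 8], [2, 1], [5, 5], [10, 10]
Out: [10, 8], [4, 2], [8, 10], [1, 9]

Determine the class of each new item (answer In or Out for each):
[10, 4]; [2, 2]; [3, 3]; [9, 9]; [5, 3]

Every 'In' example satisfies: |first − second| ≤ 1. None of the 'Out' examples do.
[10, 4] — |10−4| = 6, hence Out. [2, 2] — |2−2| = 0, hence In. [3, 3] — |3−3| = 0, hence In. [9, 9] — |9−9| = 0, hence In. [5, 3] — |5−3| = 2, hence Out.

Out, In, In, In, Out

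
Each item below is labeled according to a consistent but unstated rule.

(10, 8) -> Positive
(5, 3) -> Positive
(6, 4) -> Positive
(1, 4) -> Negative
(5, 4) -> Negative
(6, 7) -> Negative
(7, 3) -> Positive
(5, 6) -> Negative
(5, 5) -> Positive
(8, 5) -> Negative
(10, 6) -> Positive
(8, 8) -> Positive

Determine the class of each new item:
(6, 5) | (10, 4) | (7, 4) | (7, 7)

Checking candidate rules against both groups, what survives is: sum is even.
(6, 5): Negative (6+5 = 11). (10, 4): Positive (10+4 = 14). (7, 4): Negative (7+4 = 11). (7, 7): Positive (7+7 = 14).

Negative, Positive, Negative, Positive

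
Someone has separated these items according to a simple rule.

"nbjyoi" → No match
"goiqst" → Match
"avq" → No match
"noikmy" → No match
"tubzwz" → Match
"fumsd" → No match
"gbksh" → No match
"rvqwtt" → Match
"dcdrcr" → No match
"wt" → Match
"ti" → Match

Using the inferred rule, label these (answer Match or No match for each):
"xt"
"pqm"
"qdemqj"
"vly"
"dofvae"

Match, No match, No match, No match, No match

One predicate separates the groups cleanly: contains 't'.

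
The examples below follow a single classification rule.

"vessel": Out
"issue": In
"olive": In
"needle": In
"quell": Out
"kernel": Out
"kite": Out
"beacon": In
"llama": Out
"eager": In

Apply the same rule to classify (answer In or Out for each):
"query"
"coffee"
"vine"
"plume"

Out, In, Out, Out

Rule: has ≥ 3 vowels. This holds for each 'In' example and fails for each 'Out' one.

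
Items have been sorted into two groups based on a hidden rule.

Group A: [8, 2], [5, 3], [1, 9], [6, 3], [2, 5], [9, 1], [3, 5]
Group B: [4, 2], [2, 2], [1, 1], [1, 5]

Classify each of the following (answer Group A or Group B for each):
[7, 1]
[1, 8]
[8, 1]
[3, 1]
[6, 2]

Group A, Group A, Group A, Group B, Group A

The simplest hypothesis consistent with all the labels is: sum ≥ 7.
Group A: [7, 1], since 7+1 = 8. Group A: [1, 8], since 1+8 = 9. Group A: [8, 1], since 8+1 = 9. Group B: [3, 1], since 3+1 = 4. Group A: [6, 2], since 6+2 = 8.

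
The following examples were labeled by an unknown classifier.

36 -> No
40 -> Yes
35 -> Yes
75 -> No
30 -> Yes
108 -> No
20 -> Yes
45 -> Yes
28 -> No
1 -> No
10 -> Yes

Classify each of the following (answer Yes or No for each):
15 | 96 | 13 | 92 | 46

The distinguishing property — multiple of 5 AND at most 45 — holds for all the 'Yes' cases and none of the 'No' cases.
15: 15 = 5·3, 15 ≤ 45, qualifies → Yes. 96: 96 = 5·19 + 1, 96 > 45, doesn't match → No. 13: 13 = 5·2 + 3, 13 ≤ 45, doesn't match → No. 92: 92 = 5·18 + 2, 92 > 45, doesn't match → No. 46: 46 = 5·9 + 1, 46 > 45, doesn't match → No.

Yes, No, No, No, No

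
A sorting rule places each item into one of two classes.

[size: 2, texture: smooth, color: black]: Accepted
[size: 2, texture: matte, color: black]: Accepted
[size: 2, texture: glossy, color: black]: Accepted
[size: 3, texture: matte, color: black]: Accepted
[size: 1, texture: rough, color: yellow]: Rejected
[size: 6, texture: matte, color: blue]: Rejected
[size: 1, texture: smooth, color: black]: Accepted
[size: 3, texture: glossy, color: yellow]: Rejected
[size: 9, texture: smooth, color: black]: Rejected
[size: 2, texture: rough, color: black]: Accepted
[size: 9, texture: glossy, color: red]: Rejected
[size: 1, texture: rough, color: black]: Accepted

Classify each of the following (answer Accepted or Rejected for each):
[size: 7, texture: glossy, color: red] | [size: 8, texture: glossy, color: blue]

'Accepted' ⟺ color is black AND size ≤ 3.

Rejected, Rejected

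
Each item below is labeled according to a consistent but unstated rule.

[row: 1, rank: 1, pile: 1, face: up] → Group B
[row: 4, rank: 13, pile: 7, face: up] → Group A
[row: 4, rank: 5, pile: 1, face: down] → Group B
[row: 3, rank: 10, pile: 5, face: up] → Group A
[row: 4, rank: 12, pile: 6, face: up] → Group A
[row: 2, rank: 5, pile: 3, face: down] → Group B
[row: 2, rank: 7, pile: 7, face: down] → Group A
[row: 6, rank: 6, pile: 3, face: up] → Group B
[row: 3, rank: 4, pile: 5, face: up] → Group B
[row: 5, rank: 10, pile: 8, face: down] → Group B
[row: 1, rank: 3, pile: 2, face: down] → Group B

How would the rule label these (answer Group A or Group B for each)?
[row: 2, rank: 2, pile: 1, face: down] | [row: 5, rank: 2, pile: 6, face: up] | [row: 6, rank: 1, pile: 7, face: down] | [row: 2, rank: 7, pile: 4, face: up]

Group B, Group B, Group B, Group A

The simplest hypothesis consistent with all the labels is: rank ≥ 6 AND row ≤ 4.
[row: 2, rank: 2, pile: 1, face: down] — rank = 2, row = 2, hence Group B. [row: 5, rank: 2, pile: 6, face: up] — rank = 2, row = 5, hence Group B. [row: 6, rank: 1, pile: 7, face: down] — rank = 1, row = 6, hence Group B. [row: 2, rank: 7, pile: 4, face: up] — rank = 7, row = 2, hence Group A.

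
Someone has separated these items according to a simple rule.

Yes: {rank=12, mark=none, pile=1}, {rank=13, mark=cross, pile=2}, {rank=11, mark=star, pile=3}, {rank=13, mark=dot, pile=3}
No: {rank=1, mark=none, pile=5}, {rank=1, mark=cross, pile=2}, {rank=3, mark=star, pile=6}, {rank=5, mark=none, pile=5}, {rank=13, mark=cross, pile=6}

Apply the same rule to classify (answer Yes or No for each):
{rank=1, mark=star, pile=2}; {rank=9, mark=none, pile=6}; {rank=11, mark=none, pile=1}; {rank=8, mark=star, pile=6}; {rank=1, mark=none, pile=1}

The simplest hypothesis consistent with all the labels is: pile ≤ 3 AND rank ≥ 3.
{rank=1, mark=star, pile=2} — pile = 2, rank = 1, hence No. {rank=9, mark=none, pile=6} — pile = 6, rank = 9, hence No. {rank=11, mark=none, pile=1} — pile = 1, rank = 11, hence Yes. {rank=8, mark=star, pile=6} — pile = 6, rank = 8, hence No. {rank=1, mark=none, pile=1} — pile = 1, rank = 1, hence No.

No, No, Yes, No, No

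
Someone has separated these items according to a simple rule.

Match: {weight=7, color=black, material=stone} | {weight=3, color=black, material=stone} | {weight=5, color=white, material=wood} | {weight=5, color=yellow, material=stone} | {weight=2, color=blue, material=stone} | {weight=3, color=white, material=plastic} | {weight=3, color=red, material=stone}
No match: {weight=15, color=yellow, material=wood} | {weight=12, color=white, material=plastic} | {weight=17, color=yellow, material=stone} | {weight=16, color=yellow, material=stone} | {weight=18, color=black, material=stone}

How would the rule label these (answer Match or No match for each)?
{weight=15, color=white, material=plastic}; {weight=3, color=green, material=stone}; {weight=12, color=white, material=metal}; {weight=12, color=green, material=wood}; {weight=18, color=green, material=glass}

The classifier is using: weight ≤ 7.
{weight=15, color=white, material=plastic}: weight = 15 — does not satisfy this, so No match.
{weight=3, color=green, material=stone}: weight = 3 — qualifies, so Match.
{weight=12, color=white, material=metal}: weight = 12 — does not satisfy this, so No match.
{weight=12, color=green, material=wood}: weight = 12 — does not satisfy this, so No match.
{weight=18, color=green, material=glass}: weight = 18 — does not satisfy this, so No match.

No match, Match, No match, No match, No match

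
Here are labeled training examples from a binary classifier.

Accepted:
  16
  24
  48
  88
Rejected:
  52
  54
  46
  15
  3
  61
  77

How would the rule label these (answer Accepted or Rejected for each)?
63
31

Rejected, Rejected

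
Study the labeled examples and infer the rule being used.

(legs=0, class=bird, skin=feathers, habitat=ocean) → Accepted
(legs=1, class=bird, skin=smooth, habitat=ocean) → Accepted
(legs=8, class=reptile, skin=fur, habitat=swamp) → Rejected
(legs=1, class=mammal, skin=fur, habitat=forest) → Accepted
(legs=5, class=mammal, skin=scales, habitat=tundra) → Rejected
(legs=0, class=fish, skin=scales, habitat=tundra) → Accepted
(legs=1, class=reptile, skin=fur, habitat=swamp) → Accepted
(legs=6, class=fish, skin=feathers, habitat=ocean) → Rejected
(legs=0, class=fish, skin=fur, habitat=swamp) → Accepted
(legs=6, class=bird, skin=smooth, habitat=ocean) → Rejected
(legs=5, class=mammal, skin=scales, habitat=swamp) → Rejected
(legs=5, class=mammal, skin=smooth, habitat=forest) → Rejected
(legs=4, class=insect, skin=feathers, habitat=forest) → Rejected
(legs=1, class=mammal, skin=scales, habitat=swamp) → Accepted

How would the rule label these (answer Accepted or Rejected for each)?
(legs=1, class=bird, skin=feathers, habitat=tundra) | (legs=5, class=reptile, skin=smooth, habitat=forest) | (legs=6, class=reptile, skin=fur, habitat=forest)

Accepted, Rejected, Rejected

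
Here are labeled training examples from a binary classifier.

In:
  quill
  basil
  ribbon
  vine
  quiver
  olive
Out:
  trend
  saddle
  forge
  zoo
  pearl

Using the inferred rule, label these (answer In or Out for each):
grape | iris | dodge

A rule that fits every label: contains 'i' — true of each 'In' example, false of each 'Out' one.

Out, In, Out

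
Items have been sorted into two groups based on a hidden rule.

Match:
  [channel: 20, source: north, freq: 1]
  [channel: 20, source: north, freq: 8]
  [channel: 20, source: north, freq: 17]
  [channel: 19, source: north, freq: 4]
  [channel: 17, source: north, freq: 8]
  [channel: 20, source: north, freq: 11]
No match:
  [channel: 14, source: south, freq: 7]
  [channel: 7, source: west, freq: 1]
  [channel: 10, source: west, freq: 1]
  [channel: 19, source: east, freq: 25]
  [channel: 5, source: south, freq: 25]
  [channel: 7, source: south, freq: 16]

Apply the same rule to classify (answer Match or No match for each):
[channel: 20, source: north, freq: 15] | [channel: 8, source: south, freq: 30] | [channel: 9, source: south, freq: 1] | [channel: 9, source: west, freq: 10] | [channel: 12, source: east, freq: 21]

Match, No match, No match, No match, No match

All 'Match' examples share one property — source is north — and every 'No match' example lacks it.
Match: [channel: 20, source: north, freq: 15], since source is north. No match: [channel: 8, source: south, freq: 30], since source is south. No match: [channel: 9, source: south, freq: 1], since source is south. No match: [channel: 9, source: west, freq: 10], since source is west. No match: [channel: 12, source: east, freq: 21], since source is east.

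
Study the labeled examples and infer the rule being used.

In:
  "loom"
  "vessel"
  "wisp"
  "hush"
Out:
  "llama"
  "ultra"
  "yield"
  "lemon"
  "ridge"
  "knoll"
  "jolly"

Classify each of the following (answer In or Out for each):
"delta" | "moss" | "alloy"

Out, In, Out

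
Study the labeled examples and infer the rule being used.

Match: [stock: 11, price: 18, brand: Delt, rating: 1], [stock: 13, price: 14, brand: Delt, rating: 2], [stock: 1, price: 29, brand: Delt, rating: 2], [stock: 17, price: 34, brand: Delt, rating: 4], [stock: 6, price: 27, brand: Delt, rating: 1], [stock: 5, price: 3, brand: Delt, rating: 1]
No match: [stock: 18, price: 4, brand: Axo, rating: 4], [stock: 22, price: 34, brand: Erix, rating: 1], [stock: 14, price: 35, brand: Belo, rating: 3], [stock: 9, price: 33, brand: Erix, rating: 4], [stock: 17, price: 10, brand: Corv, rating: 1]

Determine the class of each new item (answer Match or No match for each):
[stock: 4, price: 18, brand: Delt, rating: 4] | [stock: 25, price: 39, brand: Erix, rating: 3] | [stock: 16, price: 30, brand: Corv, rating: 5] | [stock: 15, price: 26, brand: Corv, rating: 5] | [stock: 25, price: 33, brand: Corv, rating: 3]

Match, No match, No match, No match, No match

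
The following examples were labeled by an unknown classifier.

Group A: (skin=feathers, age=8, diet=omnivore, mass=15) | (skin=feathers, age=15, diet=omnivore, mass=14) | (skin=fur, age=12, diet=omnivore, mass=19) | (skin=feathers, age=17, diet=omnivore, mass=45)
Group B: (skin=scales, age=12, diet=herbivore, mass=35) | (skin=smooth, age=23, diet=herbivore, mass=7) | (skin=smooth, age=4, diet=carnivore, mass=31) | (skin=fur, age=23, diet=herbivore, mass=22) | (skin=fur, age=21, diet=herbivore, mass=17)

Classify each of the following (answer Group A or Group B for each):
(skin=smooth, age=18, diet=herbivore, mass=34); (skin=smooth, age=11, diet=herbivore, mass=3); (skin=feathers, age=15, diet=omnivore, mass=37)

The distinguishing property — diet is omnivore — holds for all the 'Group A' cases and none of the 'Group B' cases.
(skin=smooth, age=18, diet=herbivore, mass=34) — diet is herbivore, hence Group B.
(skin=smooth, age=11, diet=herbivore, mass=3) — diet is herbivore, hence Group B.
(skin=feathers, age=15, diet=omnivore, mass=37) — diet is omnivore, hence Group A.

Group B, Group B, Group A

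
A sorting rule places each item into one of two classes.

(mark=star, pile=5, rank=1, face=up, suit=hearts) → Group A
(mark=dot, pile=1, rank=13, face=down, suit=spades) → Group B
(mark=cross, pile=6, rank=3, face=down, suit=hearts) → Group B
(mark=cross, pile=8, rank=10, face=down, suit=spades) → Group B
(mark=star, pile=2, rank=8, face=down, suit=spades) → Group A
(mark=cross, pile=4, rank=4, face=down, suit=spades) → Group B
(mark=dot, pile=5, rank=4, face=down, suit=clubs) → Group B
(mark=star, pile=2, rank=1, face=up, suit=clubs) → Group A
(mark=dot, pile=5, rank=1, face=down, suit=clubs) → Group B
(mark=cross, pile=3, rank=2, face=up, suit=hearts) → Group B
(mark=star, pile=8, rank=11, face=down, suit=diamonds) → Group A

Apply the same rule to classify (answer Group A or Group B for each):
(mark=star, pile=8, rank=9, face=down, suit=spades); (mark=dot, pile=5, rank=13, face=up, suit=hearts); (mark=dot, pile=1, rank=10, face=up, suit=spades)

Group A, Group B, Group B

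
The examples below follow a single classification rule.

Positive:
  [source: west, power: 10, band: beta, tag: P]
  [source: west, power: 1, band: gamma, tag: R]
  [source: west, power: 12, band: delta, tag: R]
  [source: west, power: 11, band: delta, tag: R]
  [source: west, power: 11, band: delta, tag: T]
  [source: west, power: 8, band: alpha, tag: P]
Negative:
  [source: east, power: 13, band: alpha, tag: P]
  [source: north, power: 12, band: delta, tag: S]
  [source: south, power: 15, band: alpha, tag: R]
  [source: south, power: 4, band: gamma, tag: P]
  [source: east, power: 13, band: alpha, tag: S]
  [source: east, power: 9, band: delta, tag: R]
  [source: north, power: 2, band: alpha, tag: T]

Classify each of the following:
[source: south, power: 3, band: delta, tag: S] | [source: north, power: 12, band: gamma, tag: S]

Negative, Negative

The rule appears to be: source is west.
[source: south, power: 3, band: delta, tag: S]: Negative (source is south). [source: north, power: 12, band: gamma, tag: S]: Negative (source is north).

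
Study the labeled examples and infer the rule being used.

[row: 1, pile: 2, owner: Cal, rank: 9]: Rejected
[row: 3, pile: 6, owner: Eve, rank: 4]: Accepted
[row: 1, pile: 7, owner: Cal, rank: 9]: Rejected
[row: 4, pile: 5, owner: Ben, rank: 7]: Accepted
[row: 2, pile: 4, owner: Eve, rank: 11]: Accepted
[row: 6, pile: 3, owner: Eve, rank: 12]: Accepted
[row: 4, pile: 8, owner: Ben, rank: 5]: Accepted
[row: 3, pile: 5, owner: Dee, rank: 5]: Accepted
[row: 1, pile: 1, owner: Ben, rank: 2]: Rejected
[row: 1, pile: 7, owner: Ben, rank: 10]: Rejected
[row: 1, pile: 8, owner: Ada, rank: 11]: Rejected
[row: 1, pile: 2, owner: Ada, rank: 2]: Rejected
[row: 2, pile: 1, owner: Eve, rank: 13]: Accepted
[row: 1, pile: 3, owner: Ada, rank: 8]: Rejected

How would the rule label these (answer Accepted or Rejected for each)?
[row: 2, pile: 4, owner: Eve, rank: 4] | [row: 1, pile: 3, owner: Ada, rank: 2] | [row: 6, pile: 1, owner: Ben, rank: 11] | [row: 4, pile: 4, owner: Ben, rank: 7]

Accepted, Rejected, Accepted, Accepted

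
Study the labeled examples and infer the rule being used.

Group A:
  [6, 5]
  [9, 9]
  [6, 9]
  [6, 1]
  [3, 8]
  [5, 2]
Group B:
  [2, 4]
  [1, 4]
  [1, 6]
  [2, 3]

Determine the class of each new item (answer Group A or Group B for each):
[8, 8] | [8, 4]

The distinguishing property — first ≥ 3 — holds for all the 'Group A' cases and none of the 'Group B' cases.
[8, 8]: Group A (first 8).
[8, 4]: Group A (first 8).

Group A, Group A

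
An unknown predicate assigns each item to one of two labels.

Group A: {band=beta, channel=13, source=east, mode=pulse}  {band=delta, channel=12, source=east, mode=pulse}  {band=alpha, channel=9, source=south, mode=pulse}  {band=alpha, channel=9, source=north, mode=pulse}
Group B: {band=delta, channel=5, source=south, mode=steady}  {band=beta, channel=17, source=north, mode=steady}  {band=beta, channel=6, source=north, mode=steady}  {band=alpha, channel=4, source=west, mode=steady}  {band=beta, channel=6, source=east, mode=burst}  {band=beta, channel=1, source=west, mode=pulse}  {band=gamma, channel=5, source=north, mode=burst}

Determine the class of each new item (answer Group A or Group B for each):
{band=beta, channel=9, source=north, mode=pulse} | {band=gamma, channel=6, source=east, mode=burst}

Group A, Group B

The distinguishing property — mode is pulse AND channel ≥ 4 — holds for all the 'Group A' cases and none of the 'Group B' cases.
{band=beta, channel=9, source=north, mode=pulse}: Group A (mode is pulse, channel = 9).
{band=gamma, channel=6, source=east, mode=burst}: Group B (mode is burst, channel = 6).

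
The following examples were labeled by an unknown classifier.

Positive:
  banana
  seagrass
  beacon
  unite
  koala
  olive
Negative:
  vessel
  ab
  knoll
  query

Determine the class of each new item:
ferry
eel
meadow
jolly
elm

Negative, Negative, Positive, Negative, Negative

'Positive' ⟺ has ≥ 3 vowels.
ferry — 1 vowel, hence Negative.
eel — 2 vowels, hence Negative.
meadow — 3 vowels, hence Positive.
jolly — 1 vowel, hence Negative.
elm — 1 vowel, hence Negative.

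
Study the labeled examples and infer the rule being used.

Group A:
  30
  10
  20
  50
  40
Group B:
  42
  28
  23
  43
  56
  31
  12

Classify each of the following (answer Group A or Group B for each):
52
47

Group B, Group B

Rule: multiple of 5. This holds for each 'Group A' example and fails for each 'Group B' one.
Group B: 52, since 52 = 5·10 + 2.
Group B: 47, since 47 = 5·9 + 2.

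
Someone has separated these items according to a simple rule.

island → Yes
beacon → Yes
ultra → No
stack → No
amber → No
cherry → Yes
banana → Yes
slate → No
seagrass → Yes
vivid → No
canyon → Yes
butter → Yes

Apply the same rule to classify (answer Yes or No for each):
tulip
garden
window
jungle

The rule appears to be: even length.
tulip: length 5, does not pass → No. garden: length 6, checks out → Yes. window: length 6, checks out → Yes. jungle: length 6, checks out → Yes.

No, Yes, Yes, Yes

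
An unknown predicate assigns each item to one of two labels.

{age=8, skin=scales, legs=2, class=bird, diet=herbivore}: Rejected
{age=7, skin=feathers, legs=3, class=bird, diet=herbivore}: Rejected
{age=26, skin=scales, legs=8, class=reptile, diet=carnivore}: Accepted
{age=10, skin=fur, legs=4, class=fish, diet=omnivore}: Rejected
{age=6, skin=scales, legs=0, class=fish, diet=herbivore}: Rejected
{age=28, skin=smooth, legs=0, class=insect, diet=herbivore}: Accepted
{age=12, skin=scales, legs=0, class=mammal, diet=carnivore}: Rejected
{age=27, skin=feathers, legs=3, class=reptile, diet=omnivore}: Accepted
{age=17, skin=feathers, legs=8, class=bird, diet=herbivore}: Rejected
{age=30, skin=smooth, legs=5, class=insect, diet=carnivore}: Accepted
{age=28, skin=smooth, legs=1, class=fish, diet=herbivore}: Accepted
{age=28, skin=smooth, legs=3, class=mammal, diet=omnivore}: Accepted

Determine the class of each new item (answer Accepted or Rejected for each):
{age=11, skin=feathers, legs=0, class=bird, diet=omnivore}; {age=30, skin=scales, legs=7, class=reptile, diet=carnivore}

Rejected, Accepted

'Accepted' ⟺ age ≥ 26.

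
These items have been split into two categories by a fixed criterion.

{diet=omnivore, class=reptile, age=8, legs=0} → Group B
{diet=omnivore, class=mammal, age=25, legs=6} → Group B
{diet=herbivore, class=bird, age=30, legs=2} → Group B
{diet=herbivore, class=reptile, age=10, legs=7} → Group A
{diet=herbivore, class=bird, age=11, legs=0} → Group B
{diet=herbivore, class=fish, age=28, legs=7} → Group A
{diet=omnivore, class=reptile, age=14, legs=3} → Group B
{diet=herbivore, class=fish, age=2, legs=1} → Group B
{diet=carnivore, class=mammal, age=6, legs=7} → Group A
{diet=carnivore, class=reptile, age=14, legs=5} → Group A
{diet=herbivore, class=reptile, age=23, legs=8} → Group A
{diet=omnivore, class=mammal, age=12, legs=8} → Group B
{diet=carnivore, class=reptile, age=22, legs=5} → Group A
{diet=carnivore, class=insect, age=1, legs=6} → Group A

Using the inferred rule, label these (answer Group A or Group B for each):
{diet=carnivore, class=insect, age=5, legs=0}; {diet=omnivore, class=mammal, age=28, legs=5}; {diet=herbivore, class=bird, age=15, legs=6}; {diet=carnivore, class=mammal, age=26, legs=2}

Group B, Group B, Group A, Group B

Every 'Group A' example satisfies: diet is not omnivore AND legs ≥ 3. None of the 'Group B' examples do.
{diet=carnivore, class=insect, age=5, legs=0}: Group B (diet is carnivore, legs = 0). {diet=omnivore, class=mammal, age=28, legs=5}: Group B (diet is omnivore, legs = 5). {diet=herbivore, class=bird, age=15, legs=6}: Group A (diet is herbivore, legs = 6). {diet=carnivore, class=mammal, age=26, legs=2}: Group B (diet is carnivore, legs = 2).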